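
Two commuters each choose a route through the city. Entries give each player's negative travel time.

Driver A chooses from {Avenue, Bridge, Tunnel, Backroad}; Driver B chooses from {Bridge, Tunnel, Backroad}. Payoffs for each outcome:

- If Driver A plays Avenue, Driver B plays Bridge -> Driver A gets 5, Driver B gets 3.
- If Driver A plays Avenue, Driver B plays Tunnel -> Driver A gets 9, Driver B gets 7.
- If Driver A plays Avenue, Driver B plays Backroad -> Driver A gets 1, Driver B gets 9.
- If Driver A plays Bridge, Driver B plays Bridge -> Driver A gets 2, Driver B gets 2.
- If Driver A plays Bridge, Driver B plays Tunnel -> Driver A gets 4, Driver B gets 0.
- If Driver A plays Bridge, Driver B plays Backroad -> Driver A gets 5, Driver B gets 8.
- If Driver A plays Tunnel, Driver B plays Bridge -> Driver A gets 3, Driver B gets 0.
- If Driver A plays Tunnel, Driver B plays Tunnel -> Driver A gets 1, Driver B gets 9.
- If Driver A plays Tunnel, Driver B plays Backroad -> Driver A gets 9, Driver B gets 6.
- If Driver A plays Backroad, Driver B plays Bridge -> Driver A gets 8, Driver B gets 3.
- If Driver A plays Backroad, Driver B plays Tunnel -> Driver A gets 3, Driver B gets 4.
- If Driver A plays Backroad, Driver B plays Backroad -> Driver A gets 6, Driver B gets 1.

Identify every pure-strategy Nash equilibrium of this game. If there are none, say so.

This game has no pure Nash equilibrium.

Driver A against Bridge: payoffs 5, 2, 3, 8 → best response Backroad.
Driver A against Tunnel: payoffs 9, 4, 1, 3 → best response Avenue.
Driver A against Backroad: payoffs 1, 5, 9, 6 → best response Tunnel.
Driver B against Avenue: payoffs 3, 7, 9 → best response Backroad.
Driver B against Bridge: payoffs 2, 0, 8 → best response Backroad.
Driver B against Tunnel: payoffs 0, 9, 6 → best response Tunnel.
Driver B against Backroad: payoffs 3, 4, 1 → best response Tunnel.
No profile is a mutual best response for all players.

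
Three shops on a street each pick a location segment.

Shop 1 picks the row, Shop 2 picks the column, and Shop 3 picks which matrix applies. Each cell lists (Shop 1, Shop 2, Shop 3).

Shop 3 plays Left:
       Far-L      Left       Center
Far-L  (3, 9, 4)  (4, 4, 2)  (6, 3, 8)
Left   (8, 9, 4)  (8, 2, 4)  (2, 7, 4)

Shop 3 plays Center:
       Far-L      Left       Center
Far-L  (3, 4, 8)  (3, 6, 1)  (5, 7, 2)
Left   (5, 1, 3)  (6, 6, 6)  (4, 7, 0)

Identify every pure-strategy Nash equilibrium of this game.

Shop 1 against (Far-L, Left): payoffs 3, 8 → best response Left.
Shop 1 against (Far-L, Center): payoffs 3, 5 → best response Left.
Shop 1 against (Left, Left): payoffs 4, 8 → best response Left.
Shop 1 against (Left, Center): payoffs 3, 6 → best response Left.
Shop 1 against (Center, Left): payoffs 6, 2 → best response Far-L.
Shop 1 against (Center, Center): payoffs 5, 4 → best response Far-L.
Shop 2 against (Far-L, Left): payoffs 9, 4, 3 → best response Far-L.
Shop 2 against (Far-L, Center): payoffs 4, 6, 7 → best response Center.
Shop 2 against (Left, Left): payoffs 9, 2, 7 → best response Far-L.
Shop 2 against (Left, Center): payoffs 1, 6, 7 → best response Center.
Shop 3 against (Far-L, Far-L): payoffs 4, 8 → best response Center.
Shop 3 against (Far-L, Left): payoffs 2, 1 → best response Left.
Shop 3 against (Far-L, Center): payoffs 8, 2 → best response Left.
Shop 3 against (Left, Far-L): payoffs 4, 3 → best response Left.
Shop 3 against (Left, Left): payoffs 4, 6 → best response Center.
Shop 3 against (Left, Center): payoffs 4, 0 → best response Left.
Mutual best responses: (Left, Far-L, Left).

The unique pure-strategy Nash equilibrium is (Left, Far-L, Left).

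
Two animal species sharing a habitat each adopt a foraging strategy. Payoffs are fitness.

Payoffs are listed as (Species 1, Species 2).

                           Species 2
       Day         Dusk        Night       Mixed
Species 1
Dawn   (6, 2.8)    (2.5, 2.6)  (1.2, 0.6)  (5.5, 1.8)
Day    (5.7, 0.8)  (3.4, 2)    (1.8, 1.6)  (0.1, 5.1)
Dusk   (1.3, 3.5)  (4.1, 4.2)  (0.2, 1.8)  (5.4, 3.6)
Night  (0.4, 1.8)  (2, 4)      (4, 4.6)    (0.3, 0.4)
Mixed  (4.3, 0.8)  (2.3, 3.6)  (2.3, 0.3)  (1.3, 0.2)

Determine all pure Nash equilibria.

(Dawn, Day): Species 1 gets 6, best alternative 5.7; Species 2 gets 2.8, best alternative 2.6. No profitable deviation — NE.
(Dawn, Dusk): Species 1 can switch to Day (2.5 → 3.4). Not NE.
(Dawn, Night): Species 1 can switch to Day (1.2 → 1.8). Not NE.
(Dawn, Mixed): Species 2 can switch to Day (1.8 → 2.8). Not NE.
(Day, Day): Species 1 can switch to Dawn (5.7 → 6). Not NE.
(Day, Dusk): Species 1 can switch to Dusk (3.4 → 4.1). Not NE.
(Day, Night): Species 1 can switch to Night (1.8 → 4). Not NE.
(Day, Mixed): Species 1 can switch to Dawn (0.1 → 5.5). Not NE.
(Dusk, Day): Species 1 can switch to Dawn (1.3 → 6). Not NE.
(Dusk, Dusk): Species 1 gets 4.1, best alternative 3.4; Species 2 gets 4.2, best alternative 3.6. No profitable deviation — NE.
(Night, Night): Species 1 gets 4, best alternative 2.3; Species 2 gets 4.6, best alternative 4. No profitable deviation — NE.
(The remaining 9 profiles each have a profitable deviation by the same check.)

Pure-strategy Nash equilibria: (Dawn, Day) and (Dusk, Dusk) and (Night, Night)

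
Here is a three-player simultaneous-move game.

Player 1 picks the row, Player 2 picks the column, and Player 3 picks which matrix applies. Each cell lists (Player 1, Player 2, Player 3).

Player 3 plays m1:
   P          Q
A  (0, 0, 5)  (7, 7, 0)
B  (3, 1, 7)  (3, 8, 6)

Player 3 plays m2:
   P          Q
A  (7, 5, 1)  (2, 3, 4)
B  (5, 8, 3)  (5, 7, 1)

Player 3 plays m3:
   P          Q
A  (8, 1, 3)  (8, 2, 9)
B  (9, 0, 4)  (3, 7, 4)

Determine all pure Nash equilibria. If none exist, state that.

(A, Q, m3)

(A, P, m1): Player 1 can switch to B (0 → 3). Not NE.
(A, P, m2): Player 3 can switch to m1 (1 → 5). Not NE.
(A, P, m3): Player 1 can switch to B (8 → 9). Not NE.
(A, Q, m1): Player 3 can switch to m2 (0 → 4). Not NE.
(A, Q, m2): Player 1 can switch to B (2 → 5). Not NE.
(A, Q, m3): Player 1 gets 8, best alternative 3; Player 2 gets 2, best alternative 1; Player 3 gets 9, best alternative 4. No profitable deviation — NE.
(B, P, m1): Player 2 can switch to Q (1 → 8). Not NE.
(B, P, m2): Player 1 can switch to A (5 → 7). Not NE.
(B, P, m3): Player 2 can switch to Q (0 → 7). Not NE.
(B, Q, m1): Player 1 can switch to A (3 → 7). Not NE.
(B, Q, m2): Player 2 can switch to P (7 → 8). Not NE.
(The remaining 1 profile has a profitable deviation by the same check.)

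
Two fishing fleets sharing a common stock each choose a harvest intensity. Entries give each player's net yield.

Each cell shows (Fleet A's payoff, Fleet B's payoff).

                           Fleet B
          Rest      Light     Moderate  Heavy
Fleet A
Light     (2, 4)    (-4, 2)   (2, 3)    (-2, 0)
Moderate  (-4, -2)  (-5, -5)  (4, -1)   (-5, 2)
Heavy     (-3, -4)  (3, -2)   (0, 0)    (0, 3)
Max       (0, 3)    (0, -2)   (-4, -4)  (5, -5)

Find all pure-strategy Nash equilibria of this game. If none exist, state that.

(Light, Rest)

(Light, Rest): Fleet A gets 2, best alternative 0; Fleet B gets 4, best alternative 3. No profitable deviation — NE.
(Light, Light): Fleet A can switch to Heavy (-4 → 3). Not NE.
(Light, Moderate): Fleet A can switch to Moderate (2 → 4). Not NE.
(Light, Heavy): Fleet A can switch to Heavy (-2 → 0). Not NE.
(Moderate, Rest): Fleet A can switch to Light (-4 → 2). Not NE.
(Moderate, Light): Fleet A can switch to Light (-5 → -4). Not NE.
(Moderate, Moderate): Fleet B can switch to Heavy (-1 → 2). Not NE.
(The remaining 9 profiles each have a profitable deviation by the same check.)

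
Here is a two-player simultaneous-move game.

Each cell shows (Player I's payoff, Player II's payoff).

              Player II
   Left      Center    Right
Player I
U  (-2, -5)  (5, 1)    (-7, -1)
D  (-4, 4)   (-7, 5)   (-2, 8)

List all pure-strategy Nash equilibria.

(U, Center), (D, Right)

Player I against Left: payoffs -2, -4 → best response U.
Player I against Center: payoffs 5, -7 → best response U.
Player I against Right: payoffs -7, -2 → best response D.
Player II against U: payoffs -5, 1, -1 → best response Center.
Player II against D: payoffs 4, 5, 8 → best response Right.
Mutual best responses: (U, Center); (D, Right).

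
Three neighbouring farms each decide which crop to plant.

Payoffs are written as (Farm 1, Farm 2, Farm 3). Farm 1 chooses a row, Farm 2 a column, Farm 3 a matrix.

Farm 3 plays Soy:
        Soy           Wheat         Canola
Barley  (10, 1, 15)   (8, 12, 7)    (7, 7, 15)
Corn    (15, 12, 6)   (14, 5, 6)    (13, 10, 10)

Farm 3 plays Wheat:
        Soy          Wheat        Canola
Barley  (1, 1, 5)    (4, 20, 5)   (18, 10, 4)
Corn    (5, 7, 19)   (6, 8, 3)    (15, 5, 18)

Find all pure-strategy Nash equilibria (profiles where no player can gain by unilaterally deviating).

Check each profile: it is a Nash equilibrium iff no player can strictly gain by switching unilaterally.
(Barley, Soy, Soy): Farm 1 can switch to Corn (10 → 15). Not NE.
(Barley, Soy, Wheat): Farm 1 can switch to Corn (1 → 5). Not NE.
(Barley, Wheat, Soy): Farm 1 can switch to Corn (8 → 14). Not NE.
(Barley, Wheat, Wheat): Farm 1 can switch to Corn (4 → 6). Not NE.
(Barley, Canola, Soy): Farm 1 can switch to Corn (7 → 13). Not NE.
(Barley, Canola, Wheat): Farm 2 can switch to Wheat (10 → 20). Not NE.
(Corn, Soy, Soy): Farm 3 can switch to Wheat (6 → 19). Not NE.
(Corn, Soy, Wheat): Farm 2 can switch to Wheat (7 → 8). Not NE.
(Corn, Wheat, Soy): Farm 2 can switch to Soy (5 → 12). Not NE.
(Corn, Wheat, Wheat): Farm 3 can switch to Soy (3 → 6). Not NE.
(The remaining 2 profiles each have a profitable deviation by the same check.)

none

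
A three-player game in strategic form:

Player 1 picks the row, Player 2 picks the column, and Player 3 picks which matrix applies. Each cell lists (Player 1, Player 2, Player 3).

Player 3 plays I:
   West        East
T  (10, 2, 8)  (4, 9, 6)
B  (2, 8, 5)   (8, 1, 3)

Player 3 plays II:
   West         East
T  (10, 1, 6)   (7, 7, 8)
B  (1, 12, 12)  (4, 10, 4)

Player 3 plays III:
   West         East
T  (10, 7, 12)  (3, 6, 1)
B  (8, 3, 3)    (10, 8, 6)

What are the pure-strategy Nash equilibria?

(T, West, I): Player 2 can switch to East (2 → 9). Not NE.
(T, West, II): Player 2 can switch to East (1 → 7). Not NE.
(T, West, III): Player 1 gets 10, best alternative 8; Player 2 gets 7, best alternative 6; Player 3 gets 12, best alternative 8. No profitable deviation — NE.
(T, East, I): Player 1 can switch to B (4 → 8). Not NE.
(T, East, II): Player 1 gets 7, best alternative 4; Player 2 gets 7, best alternative 1; Player 3 gets 8, best alternative 6. No profitable deviation — NE.
(T, East, III): Player 1 can switch to B (3 → 10). Not NE.
(B, West, I): Player 1 can switch to T (2 → 10). Not NE.
(B, West, II): Player 1 can switch to T (1 → 10). Not NE.
(B, West, III): Player 1 can switch to T (8 → 10). Not NE.
(B, East, I): Player 2 can switch to West (1 → 8). Not NE.
(B, East, III): Player 1 gets 10, best alternative 3; Player 2 gets 8, best alternative 3; Player 3 gets 6, best alternative 4. No profitable deviation — NE.
(The remaining 1 profile has a profitable deviation by the same check.)

The pure Nash equilibria are (T, West, III) and (T, East, II) and (B, East, III).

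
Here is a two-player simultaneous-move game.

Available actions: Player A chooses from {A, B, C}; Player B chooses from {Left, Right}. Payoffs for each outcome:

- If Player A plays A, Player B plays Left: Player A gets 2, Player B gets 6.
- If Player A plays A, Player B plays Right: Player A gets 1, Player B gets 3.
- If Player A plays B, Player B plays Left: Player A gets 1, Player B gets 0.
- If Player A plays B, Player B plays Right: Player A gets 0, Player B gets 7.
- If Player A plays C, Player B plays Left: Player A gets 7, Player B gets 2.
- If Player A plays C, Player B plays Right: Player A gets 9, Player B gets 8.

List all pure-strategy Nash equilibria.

(C, Right)

Player A against Left: payoffs 2, 1, 7 → best response C.
Player A against Right: payoffs 1, 0, 9 → best response C.
Player B against A: payoffs 6, 3 → best response Left.
Player B against B: payoffs 0, 7 → best response Right.
Player B against C: payoffs 2, 8 → best response Right.
Mutual best responses: (C, Right).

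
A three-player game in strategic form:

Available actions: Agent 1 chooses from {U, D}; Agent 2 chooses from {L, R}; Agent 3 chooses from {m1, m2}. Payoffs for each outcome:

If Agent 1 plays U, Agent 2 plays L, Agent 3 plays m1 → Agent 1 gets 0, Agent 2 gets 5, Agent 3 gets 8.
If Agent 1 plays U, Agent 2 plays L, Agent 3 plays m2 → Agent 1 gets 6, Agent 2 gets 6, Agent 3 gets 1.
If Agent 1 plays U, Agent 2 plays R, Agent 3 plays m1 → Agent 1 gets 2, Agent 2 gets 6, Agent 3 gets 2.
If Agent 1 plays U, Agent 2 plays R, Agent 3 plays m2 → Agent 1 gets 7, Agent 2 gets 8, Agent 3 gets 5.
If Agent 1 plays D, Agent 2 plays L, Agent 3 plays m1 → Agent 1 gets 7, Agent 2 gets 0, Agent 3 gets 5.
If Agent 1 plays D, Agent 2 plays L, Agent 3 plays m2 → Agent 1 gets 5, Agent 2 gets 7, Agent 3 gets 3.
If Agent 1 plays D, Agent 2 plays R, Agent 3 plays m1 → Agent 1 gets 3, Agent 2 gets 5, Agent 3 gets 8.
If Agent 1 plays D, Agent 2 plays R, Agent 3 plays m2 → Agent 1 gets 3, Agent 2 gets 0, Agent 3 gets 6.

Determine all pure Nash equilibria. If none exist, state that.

Agent 1 against (L, m1): payoffs 0, 7 → best response D.
Agent 1 against (L, m2): payoffs 6, 5 → best response U.
Agent 1 against (R, m1): payoffs 2, 3 → best response D.
Agent 1 against (R, m2): payoffs 7, 3 → best response U.
Agent 2 against (U, m1): payoffs 5, 6 → best response R.
Agent 2 against (U, m2): payoffs 6, 8 → best response R.
Agent 2 against (D, m1): payoffs 0, 5 → best response R.
Agent 2 against (D, m2): payoffs 7, 0 → best response L.
Agent 3 against (U, L): payoffs 8, 1 → best response m1.
Agent 3 against (U, R): payoffs 2, 5 → best response m2.
Agent 3 against (D, L): payoffs 5, 3 → best response m1.
Agent 3 against (D, R): payoffs 8, 6 → best response m1.
Mutual best responses: (U, R, m2); (D, R, m1).

Pure-strategy Nash equilibria: (U, R, m2) and (D, R, m1)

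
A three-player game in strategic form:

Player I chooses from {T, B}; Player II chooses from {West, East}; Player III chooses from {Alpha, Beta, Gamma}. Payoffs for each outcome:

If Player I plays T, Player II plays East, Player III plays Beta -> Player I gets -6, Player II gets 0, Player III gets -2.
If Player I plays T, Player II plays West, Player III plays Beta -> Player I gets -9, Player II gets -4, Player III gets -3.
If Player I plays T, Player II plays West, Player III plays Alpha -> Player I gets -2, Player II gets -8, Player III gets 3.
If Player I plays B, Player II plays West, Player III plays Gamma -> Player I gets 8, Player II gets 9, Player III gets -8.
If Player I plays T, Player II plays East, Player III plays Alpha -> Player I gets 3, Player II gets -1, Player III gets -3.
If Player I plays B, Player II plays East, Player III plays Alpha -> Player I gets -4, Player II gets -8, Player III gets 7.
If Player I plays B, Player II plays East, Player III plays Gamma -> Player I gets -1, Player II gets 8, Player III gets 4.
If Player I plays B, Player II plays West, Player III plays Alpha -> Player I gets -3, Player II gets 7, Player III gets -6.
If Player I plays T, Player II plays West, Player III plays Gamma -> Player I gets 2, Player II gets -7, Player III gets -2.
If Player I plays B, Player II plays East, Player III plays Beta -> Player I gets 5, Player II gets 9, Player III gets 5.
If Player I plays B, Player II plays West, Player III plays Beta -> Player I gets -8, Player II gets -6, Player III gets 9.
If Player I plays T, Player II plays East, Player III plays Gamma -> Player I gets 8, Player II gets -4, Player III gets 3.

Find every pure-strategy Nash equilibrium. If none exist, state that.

The unique pure-strategy Nash equilibrium is (T, East, Gamma).

Mark each player's best response to every combination of opponents' strategies; a profile where every player is best-responding is a pure Nash equilibrium.
Player I against (West, Alpha): payoffs -2, -3 → best response T.
Player I against (West, Beta): payoffs -9, -8 → best response B.
Player I against (West, Gamma): payoffs 2, 8 → best response B.
Player I against (East, Alpha): payoffs 3, -4 → best response T.
Player I against (East, Beta): payoffs -6, 5 → best response B.
Player I against (East, Gamma): payoffs 8, -1 → best response T.
Player II against (T, Alpha): payoffs -8, -1 → best response East.
Player II against (T, Beta): payoffs -4, 0 → best response East.
Player II against (T, Gamma): payoffs -7, -4 → best response East.
Player II against (B, Alpha): payoffs 7, -8 → best response West.
Player II against (B, Beta): payoffs -6, 9 → best response East.
Player II against (B, Gamma): payoffs 9, 8 → best response West.
Player III against (T, West): payoffs 3, -3, -2 → best response Alpha.
Player III against (T, East): payoffs -3, -2, 3 → best response Gamma.
Player III against (B, West): payoffs -6, 9, -8 → best response Beta.
Player III against (B, East): payoffs 7, 5, 4 → best response Alpha.
Mutual best responses: (T, East, Gamma).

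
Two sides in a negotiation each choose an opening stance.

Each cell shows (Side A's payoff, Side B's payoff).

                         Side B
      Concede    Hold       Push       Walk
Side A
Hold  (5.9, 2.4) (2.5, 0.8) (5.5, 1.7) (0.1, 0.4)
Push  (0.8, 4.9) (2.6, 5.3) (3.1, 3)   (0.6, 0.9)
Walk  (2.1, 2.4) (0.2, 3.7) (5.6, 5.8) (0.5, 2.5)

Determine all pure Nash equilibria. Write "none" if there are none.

Side A against Concede: payoffs 5.9, 0.8, 2.1 → best response Hold.
Side A against Hold: payoffs 2.5, 2.6, 0.2 → best response Push.
Side A against Push: payoffs 5.5, 3.1, 5.6 → best response Walk.
Side A against Walk: payoffs 0.1, 0.6, 0.5 → best response Push.
Side B against Hold: payoffs 2.4, 0.8, 1.7, 0.4 → best response Concede.
Side B against Push: payoffs 4.9, 5.3, 3, 0.9 → best response Hold.
Side B against Walk: payoffs 2.4, 3.7, 5.8, 2.5 → best response Push.
Mutual best responses: (Hold, Concede); (Push, Hold); (Walk, Push).

(Hold, Concede); (Push, Hold); (Walk, Push)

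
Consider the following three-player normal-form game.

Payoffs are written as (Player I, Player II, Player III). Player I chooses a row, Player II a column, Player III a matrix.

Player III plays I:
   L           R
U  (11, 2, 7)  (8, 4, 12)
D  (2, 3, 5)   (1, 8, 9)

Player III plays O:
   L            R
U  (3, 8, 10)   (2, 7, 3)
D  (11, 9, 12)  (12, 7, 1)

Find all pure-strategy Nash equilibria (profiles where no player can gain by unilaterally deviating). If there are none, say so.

(U, R, I), (D, L, O)

Mark each player's best response to every combination of opponents' strategies; a profile where every player is best-responding is a pure Nash equilibrium.
Player I against (L, I): payoffs 11, 2 → best response U.
Player I against (L, O): payoffs 3, 11 → best response D.
Player I against (R, I): payoffs 8, 1 → best response U.
Player I against (R, O): payoffs 2, 12 → best response D.
Player II against (U, I): payoffs 2, 4 → best response R.
Player II against (U, O): payoffs 8, 7 → best response L.
Player II against (D, I): payoffs 3, 8 → best response R.
Player II against (D, O): payoffs 9, 7 → best response L.
Player III against (U, L): payoffs 7, 10 → best response O.
Player III against (U, R): payoffs 12, 3 → best response I.
Player III against (D, L): payoffs 5, 12 → best response O.
Player III against (D, R): payoffs 9, 1 → best response I.
Mutual best responses: (U, R, I); (D, L, O).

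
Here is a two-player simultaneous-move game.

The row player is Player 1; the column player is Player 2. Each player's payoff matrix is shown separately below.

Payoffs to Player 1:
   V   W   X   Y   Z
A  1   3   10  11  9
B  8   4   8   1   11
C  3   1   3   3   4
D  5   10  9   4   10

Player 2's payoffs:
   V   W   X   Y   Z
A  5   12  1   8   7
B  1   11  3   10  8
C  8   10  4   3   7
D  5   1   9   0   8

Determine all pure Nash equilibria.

No pure-strategy Nash equilibrium.

Player 1 against V: payoffs 1, 8, 3, 5 → best response B.
Player 1 against W: payoffs 3, 4, 1, 10 → best response D.
Player 1 against X: payoffs 10, 8, 3, 9 → best response A.
Player 1 against Y: payoffs 11, 1, 3, 4 → best response A.
Player 1 against Z: payoffs 9, 11, 4, 10 → best response B.
Player 2 against A: payoffs 5, 12, 1, 8, 7 → best response W.
Player 2 against B: payoffs 1, 11, 3, 10, 8 → best response W.
Player 2 against C: payoffs 8, 10, 4, 3, 7 → best response W.
Player 2 against D: payoffs 5, 1, 9, 0, 8 → best response X.
No profile is a mutual best response for all players.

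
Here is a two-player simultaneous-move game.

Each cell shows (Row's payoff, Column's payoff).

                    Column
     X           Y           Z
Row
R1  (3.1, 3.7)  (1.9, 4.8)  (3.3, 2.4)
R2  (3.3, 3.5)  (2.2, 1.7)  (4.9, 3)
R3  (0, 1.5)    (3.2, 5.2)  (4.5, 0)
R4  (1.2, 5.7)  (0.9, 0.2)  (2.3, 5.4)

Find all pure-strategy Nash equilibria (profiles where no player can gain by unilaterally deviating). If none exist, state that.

(R1, X): Row can switch to R2 (3.1 → 3.3). Not NE.
(R1, Y): Row can switch to R2 (1.9 → 2.2). Not NE.
(R1, Z): Row can switch to R2 (3.3 → 4.9). Not NE.
(R2, X): Row gets 3.3, best alternative 3.1; Column gets 3.5, best alternative 3. No profitable deviation — NE.
(R2, Y): Row can switch to R3 (2.2 → 3.2). Not NE.
(R2, Z): Column can switch to X (3 → 3.5). Not NE.
(R3, X): Row can switch to R1 (0 → 3.1). Not NE.
(R3, Y): Row gets 3.2, best alternative 2.2; Column gets 5.2, best alternative 1.5. No profitable deviation — NE.
(R3, Z): Row can switch to R2 (4.5 → 4.9). Not NE.
(R4, X): Row can switch to R1 (1.2 → 3.1). Not NE.
(R4, Y): Row can switch to R1 (0.9 → 1.9). Not NE.
(R4, Z): Row can switch to R1 (2.3 → 3.3). Not NE.

The pure Nash equilibria are (R2, X), (R3, Y).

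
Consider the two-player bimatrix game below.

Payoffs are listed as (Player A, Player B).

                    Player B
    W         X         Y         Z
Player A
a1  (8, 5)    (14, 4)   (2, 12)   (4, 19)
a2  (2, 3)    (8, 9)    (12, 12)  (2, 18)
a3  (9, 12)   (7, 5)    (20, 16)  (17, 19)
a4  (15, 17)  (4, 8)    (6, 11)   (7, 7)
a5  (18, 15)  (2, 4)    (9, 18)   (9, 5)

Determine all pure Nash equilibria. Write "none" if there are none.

(a3, Z)

Player A against W: payoffs 8, 2, 9, 15, 18 → best response a5.
Player A against X: payoffs 14, 8, 7, 4, 2 → best response a1.
Player A against Y: payoffs 2, 12, 20, 6, 9 → best response a3.
Player A against Z: payoffs 4, 2, 17, 7, 9 → best response a3.
Player B against a1: payoffs 5, 4, 12, 19 → best response Z.
Player B against a2: payoffs 3, 9, 12, 18 → best response Z.
Player B against a3: payoffs 12, 5, 16, 19 → best response Z.
Player B against a4: payoffs 17, 8, 11, 7 → best response W.
Player B against a5: payoffs 15, 4, 18, 5 → best response Y.
Mutual best responses: (a3, Z).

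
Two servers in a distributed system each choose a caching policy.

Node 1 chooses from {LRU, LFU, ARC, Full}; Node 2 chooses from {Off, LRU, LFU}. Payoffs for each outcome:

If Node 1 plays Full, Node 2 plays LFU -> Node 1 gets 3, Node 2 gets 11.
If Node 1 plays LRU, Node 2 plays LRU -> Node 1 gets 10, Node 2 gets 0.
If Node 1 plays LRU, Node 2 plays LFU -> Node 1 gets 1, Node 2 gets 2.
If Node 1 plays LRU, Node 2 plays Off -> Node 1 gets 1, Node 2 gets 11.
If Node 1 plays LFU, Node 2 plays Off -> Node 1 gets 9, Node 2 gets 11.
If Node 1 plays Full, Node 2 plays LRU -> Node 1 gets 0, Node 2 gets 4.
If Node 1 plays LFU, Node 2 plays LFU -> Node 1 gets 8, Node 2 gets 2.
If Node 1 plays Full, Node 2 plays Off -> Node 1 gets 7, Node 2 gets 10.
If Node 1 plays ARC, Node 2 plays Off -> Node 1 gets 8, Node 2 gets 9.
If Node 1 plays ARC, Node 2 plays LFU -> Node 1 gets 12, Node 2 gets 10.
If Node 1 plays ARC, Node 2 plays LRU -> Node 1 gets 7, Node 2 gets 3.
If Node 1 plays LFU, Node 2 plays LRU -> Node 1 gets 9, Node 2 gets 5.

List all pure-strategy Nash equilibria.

Node 1 against Off: payoffs 1, 9, 8, 7 → best response LFU.
Node 1 against LRU: payoffs 10, 9, 7, 0 → best response LRU.
Node 1 against LFU: payoffs 1, 8, 12, 3 → best response ARC.
Node 2 against LRU: payoffs 11, 0, 2 → best response Off.
Node 2 against LFU: payoffs 11, 5, 2 → best response Off.
Node 2 against ARC: payoffs 9, 3, 10 → best response LFU.
Node 2 against Full: payoffs 10, 4, 11 → best response LFU.
Mutual best responses: (LFU, Off); (ARC, LFU).

The pure Nash equilibria are (LFU, Off), (ARC, LFU).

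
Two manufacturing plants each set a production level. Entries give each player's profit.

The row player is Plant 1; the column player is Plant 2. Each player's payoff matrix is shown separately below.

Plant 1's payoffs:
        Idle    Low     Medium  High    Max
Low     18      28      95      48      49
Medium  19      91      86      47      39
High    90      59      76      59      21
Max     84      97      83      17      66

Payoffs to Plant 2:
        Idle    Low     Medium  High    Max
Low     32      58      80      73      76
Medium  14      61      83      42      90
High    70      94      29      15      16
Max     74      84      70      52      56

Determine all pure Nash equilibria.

(Low, Idle): Plant 1 can switch to Medium (18 → 19). Not NE.
(Low, Low): Plant 1 can switch to Medium (28 → 91). Not NE.
(Low, Medium): Plant 1 gets 95, best alternative 86; Plant 2 gets 80, best alternative 76. No profitable deviation — NE.
(Low, High): Plant 1 can switch to High (48 → 59). Not NE.
(Low, Max): Plant 1 can switch to Max (49 → 66). Not NE.
(Medium, Idle): Plant 1 can switch to High (19 → 90). Not NE.
(Medium, Low): Plant 1 can switch to Max (91 → 97). Not NE.
(Medium, Medium): Plant 1 can switch to Low (86 → 95). Not NE.
(Medium, High): Plant 1 can switch to Low (47 → 48). Not NE.
(Medium, Max): Plant 1 can switch to Low (39 → 49). Not NE.
(High, Idle): Plant 2 can switch to Low (70 → 94). Not NE.
(High, Low): Plant 1 can switch to Medium (59 → 91). Not NE.
(High, Medium): Plant 1 can switch to Low (76 → 95). Not NE.
(Max, Low): Plant 1 gets 97, best alternative 91; Plant 2 gets 84, best alternative 74. No profitable deviation — NE.
(The remaining 6 profiles each have a profitable deviation by the same check.)

(Low, Medium), (Max, Low)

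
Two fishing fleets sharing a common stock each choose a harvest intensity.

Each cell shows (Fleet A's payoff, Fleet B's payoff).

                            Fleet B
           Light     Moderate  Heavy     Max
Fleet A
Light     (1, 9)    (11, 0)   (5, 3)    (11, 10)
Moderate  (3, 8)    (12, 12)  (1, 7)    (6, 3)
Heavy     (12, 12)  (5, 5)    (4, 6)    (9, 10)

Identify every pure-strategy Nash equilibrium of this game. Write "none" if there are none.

(Light, Light): Fleet A can switch to Moderate (1 → 3). Not NE.
(Light, Moderate): Fleet A can switch to Moderate (11 → 12). Not NE.
(Light, Heavy): Fleet B can switch to Light (3 → 9). Not NE.
(Light, Max): Fleet A gets 11, best alternative 9; Fleet B gets 10, best alternative 9. No profitable deviation — NE.
(Moderate, Light): Fleet A can switch to Heavy (3 → 12). Not NE.
(Moderate, Moderate): Fleet A gets 12, best alternative 11; Fleet B gets 12, best alternative 8. No profitable deviation — NE.
(Moderate, Heavy): Fleet A can switch to Light (1 → 5). Not NE.
(Moderate, Max): Fleet A can switch to Light (6 → 11). Not NE.
(Heavy, Light): Fleet A gets 12, best alternative 3; Fleet B gets 12, best alternative 10. No profitable deviation — NE.
(Heavy, Moderate): Fleet A can switch to Light (5 → 11). Not NE.
(Heavy, Heavy): Fleet A can switch to Light (4 → 5). Not NE.
(Heavy, Max): Fleet A can switch to Light (9 → 11). Not NE.

Pure-strategy Nash equilibria: (Light, Max); (Moderate, Moderate); (Heavy, Light)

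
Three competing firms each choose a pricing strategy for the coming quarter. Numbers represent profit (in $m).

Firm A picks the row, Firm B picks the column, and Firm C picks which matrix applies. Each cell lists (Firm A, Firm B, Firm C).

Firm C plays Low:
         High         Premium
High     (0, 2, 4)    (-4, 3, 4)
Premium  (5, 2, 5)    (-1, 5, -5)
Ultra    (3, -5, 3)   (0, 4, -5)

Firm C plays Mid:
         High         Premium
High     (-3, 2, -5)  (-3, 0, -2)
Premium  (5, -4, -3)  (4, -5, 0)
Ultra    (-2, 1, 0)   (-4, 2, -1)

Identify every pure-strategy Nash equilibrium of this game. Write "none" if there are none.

No pure-strategy Nash equilibrium.

Firm A against (High, Low): payoffs 0, 5, 3 → best response Premium.
Firm A against (High, Mid): payoffs -3, 5, -2 → best response Premium.
Firm A against (Premium, Low): payoffs -4, -1, 0 → best response Ultra.
Firm A against (Premium, Mid): payoffs -3, 4, -4 → best response Premium.
Firm B against (High, Low): payoffs 2, 3 → best response Premium.
Firm B against (High, Mid): payoffs 2, 0 → best response High.
Firm B against (Premium, Low): payoffs 2, 5 → best response Premium.
Firm B against (Premium, Mid): payoffs -4, -5 → best response High.
Firm B against (Ultra, Low): payoffs -5, 4 → best response Premium.
Firm B against (Ultra, Mid): payoffs 1, 2 → best response Premium.
Firm C against (High, High): payoffs 4, -5 → best response Low.
Firm C against (High, Premium): payoffs 4, -2 → best response Low.
Firm C against (Premium, High): payoffs 5, -3 → best response Low.
Firm C against (Premium, Premium): payoffs -5, 0 → best response Mid.
Firm C against (Ultra, High): payoffs 3, 0 → best response Low.
Firm C against (Ultra, Premium): payoffs -5, -1 → best response Mid.
No profile is a mutual best response for all players.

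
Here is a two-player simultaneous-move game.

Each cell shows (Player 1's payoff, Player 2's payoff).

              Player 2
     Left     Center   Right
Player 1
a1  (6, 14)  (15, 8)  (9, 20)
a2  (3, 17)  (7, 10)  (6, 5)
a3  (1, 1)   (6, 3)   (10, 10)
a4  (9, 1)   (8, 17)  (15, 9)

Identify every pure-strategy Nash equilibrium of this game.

(a1, Left): Player 1 can switch to a4 (6 → 9). Not NE.
(a1, Center): Player 2 can switch to Left (8 → 14). Not NE.
(a1, Right): Player 1 can switch to a3 (9 → 10). Not NE.
(a2, Left): Player 1 can switch to a1 (3 → 6). Not NE.
(a2, Center): Player 1 can switch to a1 (7 → 15). Not NE.
(a2, Right): Player 1 can switch to a1 (6 → 9). Not NE.
(The remaining 6 profiles each have a profitable deviation by the same check.)

There is no pure-strategy Nash equilibrium.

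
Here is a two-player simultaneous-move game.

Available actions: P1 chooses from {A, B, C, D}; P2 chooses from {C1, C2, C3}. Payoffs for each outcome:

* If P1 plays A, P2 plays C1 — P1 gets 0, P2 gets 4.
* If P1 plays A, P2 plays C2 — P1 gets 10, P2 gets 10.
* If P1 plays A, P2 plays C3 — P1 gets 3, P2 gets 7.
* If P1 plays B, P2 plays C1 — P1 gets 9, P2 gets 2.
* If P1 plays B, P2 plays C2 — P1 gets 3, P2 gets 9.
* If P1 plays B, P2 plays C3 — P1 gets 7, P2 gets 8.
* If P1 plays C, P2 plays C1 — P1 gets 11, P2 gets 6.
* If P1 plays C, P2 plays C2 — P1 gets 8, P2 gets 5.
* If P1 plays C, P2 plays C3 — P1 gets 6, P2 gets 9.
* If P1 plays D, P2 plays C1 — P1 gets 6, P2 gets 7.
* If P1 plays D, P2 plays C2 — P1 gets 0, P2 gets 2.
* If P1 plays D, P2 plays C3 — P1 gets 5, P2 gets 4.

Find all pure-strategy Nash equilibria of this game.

For each strategy profile, look for a profitable unilateral deviation.
(A, C1): P1 can switch to B (0 → 9). Not NE.
(A, C2): P1 gets 10, best alternative 8; P2 gets 10, best alternative 7. No profitable deviation — NE.
(A, C3): P1 can switch to B (3 → 7). Not NE.
(B, C1): P1 can switch to C (9 → 11). Not NE.
(B, C2): P1 can switch to A (3 → 10). Not NE.
(B, C3): P2 can switch to C2 (8 → 9). Not NE.
(C, C1): P2 can switch to C3 (6 → 9). Not NE.
(C, C2): P1 can switch to A (8 → 10). Not NE.
(C, C3): P1 can switch to B (6 → 7). Not NE.
(The remaining 3 profiles each have a profitable deviation by the same check.)

(A, C2)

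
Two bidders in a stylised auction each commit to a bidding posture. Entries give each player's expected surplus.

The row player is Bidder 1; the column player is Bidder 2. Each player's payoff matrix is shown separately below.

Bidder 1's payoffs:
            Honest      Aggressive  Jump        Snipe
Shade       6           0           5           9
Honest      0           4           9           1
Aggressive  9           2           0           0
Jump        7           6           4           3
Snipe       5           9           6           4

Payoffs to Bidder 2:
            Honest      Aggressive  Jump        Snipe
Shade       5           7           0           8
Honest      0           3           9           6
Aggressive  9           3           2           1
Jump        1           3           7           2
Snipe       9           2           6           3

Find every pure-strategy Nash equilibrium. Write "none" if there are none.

Bidder 1 against Honest: payoffs 6, 0, 9, 7, 5 → best response Aggressive.
Bidder 1 against Aggressive: payoffs 0, 4, 2, 6, 9 → best response Snipe.
Bidder 1 against Jump: payoffs 5, 9, 0, 4, 6 → best response Honest.
Bidder 1 against Snipe: payoffs 9, 1, 0, 3, 4 → best response Shade.
Bidder 2 against Shade: payoffs 5, 7, 0, 8 → best response Snipe.
Bidder 2 against Honest: payoffs 0, 3, 9, 6 → best response Jump.
Bidder 2 against Aggressive: payoffs 9, 3, 2, 1 → best response Honest.
Bidder 2 against Jump: payoffs 1, 3, 7, 2 → best response Jump.
Bidder 2 against Snipe: payoffs 9, 2, 6, 3 → best response Honest.
Mutual best responses: (Shade, Snipe); (Honest, Jump); (Aggressive, Honest).

Pure-strategy Nash equilibria: (Shade, Snipe) and (Honest, Jump) and (Aggressive, Honest)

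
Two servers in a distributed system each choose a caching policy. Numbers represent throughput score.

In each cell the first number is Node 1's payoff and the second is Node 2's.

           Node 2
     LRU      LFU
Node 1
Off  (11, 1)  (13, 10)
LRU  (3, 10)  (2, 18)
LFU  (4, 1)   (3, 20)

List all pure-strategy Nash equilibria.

(Off, LFU)

Node 1 against LRU: payoffs 11, 3, 4 → best response Off.
Node 1 against LFU: payoffs 13, 2, 3 → best response Off.
Node 2 against Off: payoffs 1, 10 → best response LFU.
Node 2 against LRU: payoffs 10, 18 → best response LFU.
Node 2 against LFU: payoffs 1, 20 → best response LFU.
Mutual best responses: (Off, LFU).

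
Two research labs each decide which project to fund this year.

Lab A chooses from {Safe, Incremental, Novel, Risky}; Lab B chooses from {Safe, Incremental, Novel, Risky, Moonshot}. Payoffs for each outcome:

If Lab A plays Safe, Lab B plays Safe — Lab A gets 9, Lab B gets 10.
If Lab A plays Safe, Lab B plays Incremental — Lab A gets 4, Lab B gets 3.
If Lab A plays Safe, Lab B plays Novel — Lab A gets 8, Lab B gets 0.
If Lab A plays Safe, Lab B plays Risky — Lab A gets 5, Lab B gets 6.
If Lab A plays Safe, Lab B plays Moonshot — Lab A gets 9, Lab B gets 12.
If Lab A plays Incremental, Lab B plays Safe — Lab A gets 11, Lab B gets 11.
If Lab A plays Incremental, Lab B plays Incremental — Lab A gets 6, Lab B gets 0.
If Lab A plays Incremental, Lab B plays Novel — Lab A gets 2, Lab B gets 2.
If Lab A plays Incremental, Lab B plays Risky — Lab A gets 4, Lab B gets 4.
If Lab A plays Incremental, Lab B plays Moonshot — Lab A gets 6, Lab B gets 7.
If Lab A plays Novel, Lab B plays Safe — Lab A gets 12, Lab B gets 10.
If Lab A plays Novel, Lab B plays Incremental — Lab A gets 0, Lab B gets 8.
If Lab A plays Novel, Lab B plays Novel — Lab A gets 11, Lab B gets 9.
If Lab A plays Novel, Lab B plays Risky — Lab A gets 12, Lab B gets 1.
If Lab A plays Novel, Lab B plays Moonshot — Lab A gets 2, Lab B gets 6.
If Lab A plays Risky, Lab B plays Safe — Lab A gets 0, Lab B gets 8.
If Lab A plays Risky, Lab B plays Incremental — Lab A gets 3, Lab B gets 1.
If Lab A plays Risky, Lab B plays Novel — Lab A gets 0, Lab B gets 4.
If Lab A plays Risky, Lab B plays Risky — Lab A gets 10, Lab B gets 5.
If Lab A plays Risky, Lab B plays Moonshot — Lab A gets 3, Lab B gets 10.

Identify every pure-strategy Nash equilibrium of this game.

Check each profile: it is a Nash equilibrium iff no player can strictly gain by switching unilaterally.
(Safe, Safe): Lab A can switch to Incremental (9 → 11). Not NE.
(Safe, Incremental): Lab A can switch to Incremental (4 → 6). Not NE.
(Safe, Novel): Lab A can switch to Novel (8 → 11). Not NE.
(Safe, Risky): Lab A can switch to Novel (5 → 12). Not NE.
(Safe, Moonshot): Lab A gets 9, best alternative 6; Lab B gets 12, best alternative 10. No profitable deviation — NE.
(Incremental, Safe): Lab A can switch to Novel (11 → 12). Not NE.
(Incremental, Incremental): Lab B can switch to Safe (0 → 11). Not NE.
(Novel, Safe): Lab A gets 12, best alternative 11; Lab B gets 10, best alternative 9. No profitable deviation — NE.
(The remaining 12 profiles each have a profitable deviation by the same check.)

The pure Nash equilibria are (Safe, Moonshot); (Novel, Safe).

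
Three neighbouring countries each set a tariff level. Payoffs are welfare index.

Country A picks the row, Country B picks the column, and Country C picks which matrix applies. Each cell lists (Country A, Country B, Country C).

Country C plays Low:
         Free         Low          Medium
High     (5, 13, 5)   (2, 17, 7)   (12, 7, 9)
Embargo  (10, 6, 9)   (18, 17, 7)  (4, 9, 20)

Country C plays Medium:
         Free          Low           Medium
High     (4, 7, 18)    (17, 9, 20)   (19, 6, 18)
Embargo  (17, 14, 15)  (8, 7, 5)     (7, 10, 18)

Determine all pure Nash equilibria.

Pure-strategy Nash equilibria: (High, Low, Medium); (Embargo, Free, Medium); (Embargo, Low, Low)

For each strategy profile, look for a profitable unilateral deviation.
(High, Free, Low): Country A can switch to Embargo (5 → 10). Not NE.
(High, Free, Medium): Country A can switch to Embargo (4 → 17). Not NE.
(High, Low, Low): Country A can switch to Embargo (2 → 18). Not NE.
(High, Low, Medium): Country A gets 17, best alternative 8; Country B gets 9, best alternative 7; Country C gets 20, best alternative 7. No profitable deviation — NE.
(High, Medium, Low): Country B can switch to Free (7 → 13). Not NE.
(High, Medium, Medium): Country B can switch to Free (6 → 7). Not NE.
(Embargo, Free, Low): Country B can switch to Low (6 → 17). Not NE.
(Embargo, Free, Medium): Country A gets 17, best alternative 4; Country B gets 14, best alternative 10; Country C gets 15, best alternative 9. No profitable deviation — NE.
(Embargo, Low, Low): Country A gets 18, best alternative 2; Country B gets 17, best alternative 9; Country C gets 7, best alternative 5. No profitable deviation — NE.
(The remaining 3 profiles each have a profitable deviation by the same check.)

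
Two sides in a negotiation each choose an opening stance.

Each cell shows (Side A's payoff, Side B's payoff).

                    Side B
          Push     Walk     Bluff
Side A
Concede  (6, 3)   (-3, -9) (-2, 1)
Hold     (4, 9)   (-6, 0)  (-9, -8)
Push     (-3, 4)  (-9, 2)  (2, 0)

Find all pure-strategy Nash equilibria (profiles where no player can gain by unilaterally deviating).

(Concede, Push)

Side A against Push: payoffs 6, 4, -3 → best response Concede.
Side A against Walk: payoffs -3, -6, -9 → best response Concede.
Side A against Bluff: payoffs -2, -9, 2 → best response Push.
Side B against Concede: payoffs 3, -9, 1 → best response Push.
Side B against Hold: payoffs 9, 0, -8 → best response Push.
Side B against Push: payoffs 4, 2, 0 → best response Push.
Mutual best responses: (Concede, Push).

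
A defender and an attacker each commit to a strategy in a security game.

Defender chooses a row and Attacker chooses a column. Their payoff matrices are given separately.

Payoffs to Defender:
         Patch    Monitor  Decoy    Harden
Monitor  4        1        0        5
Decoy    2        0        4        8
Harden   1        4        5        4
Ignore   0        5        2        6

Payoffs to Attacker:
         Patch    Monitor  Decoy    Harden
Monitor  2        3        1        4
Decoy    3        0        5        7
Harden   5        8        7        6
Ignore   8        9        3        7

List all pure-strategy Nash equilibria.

Pure-strategy Nash equilibria: (Decoy, Harden) and (Ignore, Monitor)

For each strategy profile, look for a profitable unilateral deviation.
(Monitor, Patch): Attacker can switch to Monitor (2 → 3). Not NE.
(Monitor, Monitor): Defender can switch to Harden (1 → 4). Not NE.
(Monitor, Decoy): Defender can switch to Decoy (0 → 4). Not NE.
(Monitor, Harden): Defender can switch to Decoy (5 → 8). Not NE.
(Decoy, Patch): Defender can switch to Monitor (2 → 4). Not NE.
(Decoy, Monitor): Defender can switch to Monitor (0 → 1). Not NE.
(Decoy, Decoy): Defender can switch to Harden (4 → 5). Not NE.
(Decoy, Harden): Defender gets 8, best alternative 6; Attacker gets 7, best alternative 5. No profitable deviation — NE.
(Harden, Patch): Defender can switch to Monitor (1 → 4). Not NE.
(Harden, Monitor): Defender can switch to Ignore (4 → 5). Not NE.
(Harden, Decoy): Attacker can switch to Monitor (7 → 8). Not NE.
(Harden, Harden): Defender can switch to Monitor (4 → 5). Not NE.
(Ignore, Patch): Defender can switch to Monitor (0 → 4). Not NE.
(Ignore, Monitor): Defender gets 5, best alternative 4; Attacker gets 9, best alternative 8. No profitable deviation — NE.
(The remaining 2 profiles each have a profitable deviation by the same check.)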